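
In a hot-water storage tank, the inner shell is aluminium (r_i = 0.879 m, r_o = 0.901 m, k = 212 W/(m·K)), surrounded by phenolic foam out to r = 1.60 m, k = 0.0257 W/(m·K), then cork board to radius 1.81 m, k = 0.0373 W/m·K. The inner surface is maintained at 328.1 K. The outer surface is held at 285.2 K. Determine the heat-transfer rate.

Resistance network (inner→outer):
  R_aluminium = (1/0.879 − 1/0.901)/(4πk) = 0.02778/(4π·212) = 1.043×10^-5 K/W
  R_phenolic foam = (1/0.901 − 1/1.60)/(4πk) = 0.4849/(4π·0.0257) = 1.501 K/W
  R_cork board = (1/1.60 − 1/1.81)/(4πk) = 0.07251/(4π·0.0373) = 0.1547 K/W
ΣR = 1.043×10^-5 + 1.501 + 0.1547 = 1.656 K/W
Q = ΔT/ΣR = (328.1 K − 285.2 K)/1.656 = 25.9 W

Q = 25.9 W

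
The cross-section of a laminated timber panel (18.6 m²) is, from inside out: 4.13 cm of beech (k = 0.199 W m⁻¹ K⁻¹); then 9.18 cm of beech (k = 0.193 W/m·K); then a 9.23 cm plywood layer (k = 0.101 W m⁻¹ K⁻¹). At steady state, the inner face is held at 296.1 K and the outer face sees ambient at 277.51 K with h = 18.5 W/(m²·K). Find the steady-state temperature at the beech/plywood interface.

T = 288.4 K

Series thermal resistances, inner to outer:
  R_beech = L/(kA) = 0.0413/(0.199·18.6) = 0.01116 K/W
  R_beech = L/(kA) = 0.0918/(0.193·18.6) = 0.02557 K/W
  R_plywood = L/(kA) = 0.0923/(0.101·18.6) = 0.04913 K/W
  R_conv,out = 1/(hA) = 1/(18.5·18.6) = 0.002906 K/W
ΣR = 0.01116 + 0.02557 + 0.04913 + 0.002906 = 0.08877 K/W
Q = ΔT/ΣR = (296.1 K − 277.51 K)/0.08877 = 209.4 W
From the inner boundary to the beech/plywood interface, ΣR_partial = 0.03673 K/W.
T_interface = T_in − Q·ΣR_partial = 296.1 K − (209.4)(0.03673) = 288.4 K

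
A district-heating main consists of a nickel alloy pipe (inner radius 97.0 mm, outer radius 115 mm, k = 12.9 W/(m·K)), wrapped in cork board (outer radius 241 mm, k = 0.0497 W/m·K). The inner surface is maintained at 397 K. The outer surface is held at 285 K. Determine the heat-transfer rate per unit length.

Q' = 47.2 W/m

Series thermal resistances, inner to outer:
  R'_nickel alloy = ln(0.115/0.0970)/(2πk) = 0.1702/(2π·12.9) = 0.002100 m·K/W
  R'_cork board = ln(0.241/0.115)/(2πk) = 0.7399/(2π·0.0497) = 2.369 m·K/W
ΣR = 0.002100 + 2.369 = 2.371 m·K/W
Q' = ΔT/ΣR = (397 K − 285 K)/2.371 = 47.2 W/m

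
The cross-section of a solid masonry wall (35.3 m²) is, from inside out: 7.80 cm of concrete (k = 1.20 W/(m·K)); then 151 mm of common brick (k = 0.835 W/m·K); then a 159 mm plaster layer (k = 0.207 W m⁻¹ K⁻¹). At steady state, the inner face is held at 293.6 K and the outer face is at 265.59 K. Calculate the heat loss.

Resistance network (inner→outer):
  R_concrete = L/(kA) = 0.0780/(1.20·35.3) = 0.001841 K/W
  R_common brick = L/(kA) = 0.151/(0.835·35.3) = 0.005123 K/W
  R_plaster = L/(kA) = 0.159/(0.207·35.3) = 0.02176 K/W
ΣR = 0.001841 + 0.005123 + 0.02176 = 0.02872 K/W
Q = ΔT/ΣR = (293.6 K − 265.59 K)/0.02872 = 975 W

Q = 975 W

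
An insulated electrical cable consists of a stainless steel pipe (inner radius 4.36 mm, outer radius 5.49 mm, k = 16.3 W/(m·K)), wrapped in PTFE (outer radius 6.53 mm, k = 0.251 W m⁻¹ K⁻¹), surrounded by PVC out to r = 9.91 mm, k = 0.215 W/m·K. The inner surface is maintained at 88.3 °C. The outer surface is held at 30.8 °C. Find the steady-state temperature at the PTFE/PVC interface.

Resistance network (inner→outer):
  R'_stainless steel = ln(0.00549/0.00436)/(2πk) = 0.2305/(2π·16.3) = 0.002250 m·K/W
  R'_PTFE = ln(0.00653/0.00549)/(2πk) = 0.1735/(2π·0.251) = 0.1100 m·K/W
  R'_PVC = ln(0.00991/0.00653)/(2πk) = 0.4171/(2π·0.215) = 0.3088 m·K/W
ΣR = 0.002250 + 0.1100 + 0.3088 = 0.4211 m·K/W
Q' = ΔT/ΣR = (88.3 °C − 30.8 °C)/0.4211 = 136.5 W/m
From the inner boundary to the PTFE/PVC interface, ΣR_partial = 0.1123 m·K/W.
T_interface = T_in − Q'·ΣR_partial = 88.3 °C − (136.5)(0.1123) = 73.0 °C

T = 73.0 °C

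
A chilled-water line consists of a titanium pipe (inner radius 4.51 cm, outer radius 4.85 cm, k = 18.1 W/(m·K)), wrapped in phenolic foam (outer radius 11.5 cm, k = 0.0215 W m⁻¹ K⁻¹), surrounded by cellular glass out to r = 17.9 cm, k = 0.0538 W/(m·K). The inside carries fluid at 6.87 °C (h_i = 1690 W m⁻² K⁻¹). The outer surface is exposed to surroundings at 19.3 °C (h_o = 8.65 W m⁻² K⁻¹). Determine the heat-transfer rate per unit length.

Q' = 1.59 W/m

Treat each layer as a resistance in series:
  R'_conv,in = 1/(2πr h) = 1/(2π·0.0451·1690) = 0.002088 m·K/W
  R'_titanium = ln(0.0485/0.0451)/(2πk) = 0.07268/(2π·18.1) = 6.391×10^-4 m·K/W
  R'_phenolic foam = ln(0.115/0.0485)/(2πk) = 0.8634/(2π·0.0215) = 6.391 m·K/W
  R'_cellular glass = ln(0.179/0.115)/(2πk) = 0.4425/(2π·0.0538) = 1.309 m·K/W
  R'_conv,out = 1/(2πr h) = 1/(2π·0.179·8.65) = 0.1028 m·K/W
ΣR = 0.002088 + 6.391×10^-4 + 6.391 + 1.309 + 0.1028 = 7.806 m·K/W
Q' = ΔT/ΣR = (6.87 °C − 19.3 °C)/7.806 = -1.59 W/m
(Negative Q' ⇒ heat flows inward; heat gain = 1.59 W/m.)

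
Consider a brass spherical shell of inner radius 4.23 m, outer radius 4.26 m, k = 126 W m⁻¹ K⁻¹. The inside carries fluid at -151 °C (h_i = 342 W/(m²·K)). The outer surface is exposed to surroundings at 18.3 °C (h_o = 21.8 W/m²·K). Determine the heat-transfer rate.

Q = 787 kW

Series thermal resistances, inner to outer:
  R_conv,in = 1/(4πr²h) = 1/(4π·4.23²·342) = 1.300×10^-5 K/W
  R_brass = (1/4.23 − 1/4.26)/(4πk) = 0.001665/(4π·126) = 1.051×10^-6 K/W
  R_conv,out = 1/(4πr²h) = 1/(4π·4.26²·21.8) = 2.011×10^-4 K/W
ΣR = 1.300×10^-5 + 1.051×10^-6 + 2.011×10^-4 = 2.152×10^-4 K/W
Q = ΔT/ΣR = (-151 °C − 18.3 °C)/2.152×10^-4 = -7.87×10^5 W
(Negative Q ⇒ heat flows inward; heat gain = 7.87×10^5 W.)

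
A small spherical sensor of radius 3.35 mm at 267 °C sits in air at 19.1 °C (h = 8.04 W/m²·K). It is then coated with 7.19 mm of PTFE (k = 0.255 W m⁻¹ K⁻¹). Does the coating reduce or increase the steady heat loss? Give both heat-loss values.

increases: 0.281 → 1.62 W

Critical radius for a sphere: r_cr = 2k/h = 0.0634 m = 6.34 cm.
Outer radius after coating: r₂ = 0.00335 + 0.00719 = 0.01054 m.
Since r₁ < r_cr and r₂ ≤ r_cr, the coating moves toward the maximum at r_cr — heat loss rises.
Bare: R = 1/(4πr₁²h) = 882.0 K/W; Q = 247.9/882.0 = 0.281 W.
Coated: R = R_cond + R_conv = 152.6 K/W; Q = 247.9/152.6 = 1.62 W.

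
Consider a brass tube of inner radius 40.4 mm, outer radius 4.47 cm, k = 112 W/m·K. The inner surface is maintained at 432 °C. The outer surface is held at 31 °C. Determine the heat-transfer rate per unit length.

Q' = 2πk·ΔT/ln(r₂/r₁) = 2π × 112 × 401 / ln(0.0447/0.0404) = 2.79×10^6 W/m

Q' = 2790 kW/m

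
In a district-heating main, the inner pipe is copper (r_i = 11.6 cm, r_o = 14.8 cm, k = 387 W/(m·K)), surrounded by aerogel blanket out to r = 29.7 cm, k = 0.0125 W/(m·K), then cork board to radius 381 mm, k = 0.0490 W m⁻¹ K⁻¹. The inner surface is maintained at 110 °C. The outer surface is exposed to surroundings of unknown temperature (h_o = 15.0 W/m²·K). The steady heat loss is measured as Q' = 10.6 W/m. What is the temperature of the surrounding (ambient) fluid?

T_out = 7.1 °C

Series resistances:
  R'_copper = ln(0.148/0.116)/(2πk) = 0.2436/(2π·387) = 1.002×10^-4 m·K/W
  R'_aerogel blanket = ln(0.297/0.148)/(2πk) = 0.6965/(2π·0.0125) = 8.868 m·K/W
  R'_cork board = ln(0.381/0.297)/(2πk) = 0.2491/(2π·0.0490) = 0.8090 m·K/W
  R'_conv,out = 1/(2πr h) = 1/(2π·0.381·15.0) = 0.02785 m·K/W
ΣR = 9.705 m·K/W
ΔT = Q'·ΣR = 10.6 × 9.705 = 102.9 K
Heat flows outward, so T_out = T_in − ΔT = 110 − 102.9 = 7.1 °C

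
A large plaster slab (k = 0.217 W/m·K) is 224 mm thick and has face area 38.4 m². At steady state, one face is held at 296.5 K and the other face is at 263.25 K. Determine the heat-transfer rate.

Q = kA·ΔT/L = 0.217 × 38.4 × |296.5 K − 263.25 K| / 0.224 = 1240 W

Q = 1240 W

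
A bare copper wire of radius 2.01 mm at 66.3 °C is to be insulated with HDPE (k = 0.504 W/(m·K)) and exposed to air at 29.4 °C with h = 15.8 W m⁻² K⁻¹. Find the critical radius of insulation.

r_cr = 3.19 cm

For a cylinder, r_cr = k_ins/h = 0.504/15.8 = 0.0319 m = 3.19 cm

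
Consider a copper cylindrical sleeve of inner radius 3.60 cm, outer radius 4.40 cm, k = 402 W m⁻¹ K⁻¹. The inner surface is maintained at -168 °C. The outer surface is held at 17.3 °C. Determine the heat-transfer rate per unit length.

Q' = 2πk·ΔT/ln(r₂/r₁) = 2π × 402 × 185.3 / ln(0.0440/0.0360) = 2.33×10^6 W/m

Q' = 2330 kW/m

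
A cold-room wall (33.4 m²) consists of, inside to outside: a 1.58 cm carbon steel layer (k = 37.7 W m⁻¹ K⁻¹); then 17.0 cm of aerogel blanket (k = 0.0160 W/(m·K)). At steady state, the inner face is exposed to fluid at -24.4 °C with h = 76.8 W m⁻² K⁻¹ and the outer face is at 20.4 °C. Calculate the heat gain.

Resistance network (inner→outer):
  R_conv,in = 1/(hA) = 1/(76.8·33.4) = 3.898×10^-4 K/W
  R_carbon steel = L/(kA) = 0.0158/(37.7·33.4) = 1.255×10^-5 K/W
  R_aerogel blanket = L/(kA) = 0.170/(0.0160·33.4) = 0.3181 K/W
ΣR = 3.898×10^-4 + 1.255×10^-5 + 0.3181 = 0.3185 K/W
Q = ΔT/ΣR = (-24.4 °C − 20.4 °C)/0.3185 = -141 W
(Negative Q ⇒ heat flows inward; heat gain = 141 W.)

Q = 141 W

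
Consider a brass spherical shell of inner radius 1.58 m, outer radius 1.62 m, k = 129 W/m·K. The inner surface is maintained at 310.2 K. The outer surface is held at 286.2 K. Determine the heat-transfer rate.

Q = 2490 kW

Q = 4πk·ΔT/(1/r₁ − 1/r₂) = 4π × 129 × 24 / (1/1.58 − 1/1.62) = 2.49×10^6 W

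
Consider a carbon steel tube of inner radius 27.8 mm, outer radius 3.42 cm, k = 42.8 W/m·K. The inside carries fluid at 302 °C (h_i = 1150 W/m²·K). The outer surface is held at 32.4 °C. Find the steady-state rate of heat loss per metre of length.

Series thermal resistances, inner to outer:
  R'_conv,in = 1/(2πr h) = 1/(2π·0.0278·1150) = 0.004978 m·K/W
  R'_carbon steel = ln(0.0342/0.0278)/(2πk) = 0.2072/(2π·42.8) = 7.704×10^-4 m·K/W
ΣR = 0.004978 + 7.704×10^-4 = 0.005748 m·K/W
Q' = ΔT/ΣR = (302 °C − 32.4 °C)/0.005748 = 46900 W/m

Q' = 46.9 kW/m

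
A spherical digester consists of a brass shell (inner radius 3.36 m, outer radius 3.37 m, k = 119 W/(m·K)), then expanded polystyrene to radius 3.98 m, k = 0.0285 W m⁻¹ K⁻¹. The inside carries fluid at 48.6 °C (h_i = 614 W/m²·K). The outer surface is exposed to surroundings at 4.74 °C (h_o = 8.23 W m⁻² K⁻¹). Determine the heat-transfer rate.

Series thermal resistances, inner to outer:
  R_conv,in = 1/(4πr²h) = 1/(4π·3.36²·614) = 1.148×10^-5 K/W
  R_brass = (1/3.36 − 1/3.37)/(4πk) = 8.831×10^-4/(4π·119) = 5.906×10^-7 K/W
  R_expanded polystyrene = (1/3.37 − 1/3.98)/(4πk) = 0.04548/(4π·0.0285) = 0.1270 K/W
  R_conv,out = 1/(4πr²h) = 1/(4π·3.98²·8.23) = 6.104×10^-4 K/W
ΣR = 1.148×10^-5 + 5.906×10^-7 + 0.1270 + 6.104×10^-4 = 0.1276 K/W
Q = ΔT/ΣR = (48.6 °C − 4.74 °C)/0.1276 = 344 W

Q = 344 W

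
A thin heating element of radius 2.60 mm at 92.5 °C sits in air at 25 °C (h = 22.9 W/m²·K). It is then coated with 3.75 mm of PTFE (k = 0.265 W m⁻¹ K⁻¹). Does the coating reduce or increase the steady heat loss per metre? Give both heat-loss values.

increases: 25.3 → 41.4 W/m

Critical radius for a cylinder: r_cr = k/h = 0.0116 m = 1.16 cm.
Outer radius after coating: r₂ = 0.00260 + 0.00375 = 0.00635 m.
Since r₁ < r_cr and r₂ ≤ r_cr, the coating moves toward the maximum at r_cr — heat loss rises.
Bare: R = 1/(2πr₁h) = 2.673 m·K/W; Q = 67.5/2.673 = 25.3 W/m.
Coated: R = R_cond + R_conv = 1.631 m·K/W; Q = 67.5/1.631 = 41.4 W/m.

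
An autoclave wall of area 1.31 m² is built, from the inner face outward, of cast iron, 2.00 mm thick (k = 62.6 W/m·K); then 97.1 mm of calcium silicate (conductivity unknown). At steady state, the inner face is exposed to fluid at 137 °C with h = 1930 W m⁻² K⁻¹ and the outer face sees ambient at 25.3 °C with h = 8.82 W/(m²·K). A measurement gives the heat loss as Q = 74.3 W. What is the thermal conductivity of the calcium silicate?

k = 0.0523 W/m·K

ΣR = ΔT/Q = |137 − 25.3|/74.3 = 1.503 K/W
Known resistances:
  R_conv,in = 1/(hA) = 1/(1930·1.31) = 3.955×10^-4 K/W
  R_cast iron = L/(kA) = 0.00200/(62.6·1.31) = 2.439×10^-5 K/W
  R_conv,out = 1/(hA) = 1/(8.82·1.31) = 0.08655 K/W
R_calcium silicate = ΣR − ΣR_known = 1.503 − 0.08697 = 1.416 K/W
L/(kA) = 1.416 ⇒ k = 0.0971/(1.416·1.31) = 0.0523 W/m·K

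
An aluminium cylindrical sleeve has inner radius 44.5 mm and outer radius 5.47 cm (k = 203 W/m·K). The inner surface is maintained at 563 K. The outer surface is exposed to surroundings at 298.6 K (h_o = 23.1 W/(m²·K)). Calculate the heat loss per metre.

Treat each layer as a resistance in series:
  R'_aluminium = ln(0.0547/0.0445)/(2πk) = 0.2064/(2π·203) = 1.618×10^-4 m·K/W
  R'_conv,out = 1/(2πr h) = 1/(2π·0.0547·23.1) = 0.1260 m·K/W
ΣR = 1.618×10^-4 + 0.1260 = 0.1262 m·K/W
Q' = ΔT/ΣR = (563 K − 298.6 K)/0.1262 = 2100 W/m

Q' = 2.10 kW/m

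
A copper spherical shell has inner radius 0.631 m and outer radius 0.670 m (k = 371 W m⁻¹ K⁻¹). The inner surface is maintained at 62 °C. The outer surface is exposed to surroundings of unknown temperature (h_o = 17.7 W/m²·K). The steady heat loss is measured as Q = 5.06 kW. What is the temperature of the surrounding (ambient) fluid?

T_out = 11.2 °C

Sum the resistances:
  R_copper = (1/0.631 − 1/0.670)/(4πk) = 0.09225/(4π·371) = 1.979×10^-5 K/W
  R_conv,out = 1/(4πr²h) = 1/(4π·0.670²·17.7) = 0.01002 K/W
ΣR = 0.01004 K/W
ΔT = Q·ΣR = 5060 × 0.01004 = 50.80 K
Heat flows outward, so T_out = T_in − ΔT = 62 − 50.80 = 11.2 °C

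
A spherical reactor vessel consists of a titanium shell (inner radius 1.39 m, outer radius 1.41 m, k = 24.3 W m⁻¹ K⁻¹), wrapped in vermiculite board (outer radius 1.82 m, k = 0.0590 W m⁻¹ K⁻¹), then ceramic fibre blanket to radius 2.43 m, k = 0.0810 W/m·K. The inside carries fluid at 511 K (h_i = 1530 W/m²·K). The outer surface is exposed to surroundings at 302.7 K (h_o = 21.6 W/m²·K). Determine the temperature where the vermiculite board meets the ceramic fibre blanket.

T = 383 K

Treat each layer as a resistance in series:
  R_conv,in = 1/(4πr²h) = 1/(4π·1.39²·1530) = 2.692×10^-5 K/W
  R_titanium = (1/1.39 − 1/1.41)/(4πk) = 0.01020/(4π·24.3) = 3.342×10^-5 K/W
  R_vermiculite board = (1/1.41 − 1/1.82)/(4πk) = 0.1598/(4π·0.0590) = 0.2155 K/W
  R_ceramic fibre blanket = (1/1.82 − 1/2.43)/(4πk) = 0.1379/(4π·0.0810) = 0.1355 K/W
  R_conv,out = 1/(4πr²h) = 1/(4π·2.43²·21.6) = 6.239×10^-4 K/W
ΣR = 2.692×10^-5 + 3.342×10^-5 + 0.2155 + 0.1355 + 6.239×10^-4 = 0.3517 K/W
Q = ΔT/ΣR = (511 K − 302.7 K)/0.3517 = 592.3 W
From the inner boundary to the vermiculite board/ceramic fibre blanket interface, ΣR_partial = 0.2156 K/W.
T_interface = T_in − Q·ΣR_partial = 511 K − (592.3)(0.2156) = 383 K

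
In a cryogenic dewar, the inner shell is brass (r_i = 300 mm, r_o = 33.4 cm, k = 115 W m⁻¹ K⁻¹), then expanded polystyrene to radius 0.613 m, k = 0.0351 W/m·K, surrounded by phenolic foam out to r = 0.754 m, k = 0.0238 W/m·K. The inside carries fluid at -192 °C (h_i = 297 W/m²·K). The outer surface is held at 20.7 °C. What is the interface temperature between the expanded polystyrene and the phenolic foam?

T = -32.1 °C

Series thermal resistances, inner to outer:
  R_conv,in = 1/(4πr²h) = 1/(4π·0.300²·297) = 0.002977 K/W
  R_brass = (1/0.300 − 1/0.334)/(4πk) = 0.3393/(4π·115) = 2.348×10^-4 K/W
  R_expanded polystyrene = (1/0.334 − 1/0.613)/(4πk) = 1.363/(4π·0.0351) = 3.089 K/W
  R_phenolic foam = (1/0.613 − 1/0.754)/(4πk) = 0.3051/(4π·0.0238) = 1.020 K/W
ΣR = 0.002977 + 2.348×10^-4 + 3.089 + 1.020 = 4.112 K/W
Q = ΔT/ΣR = (-192 °C − 20.7 °C)/4.112 = -51.73 W
From the inner boundary to the expanded polystyrene/phenolic foam interface, ΣR_partial = 3.092 K/W.
T_interface = T_in − Q·ΣR_partial = -192 °C − (-51.73)(3.092) = -32.1 °C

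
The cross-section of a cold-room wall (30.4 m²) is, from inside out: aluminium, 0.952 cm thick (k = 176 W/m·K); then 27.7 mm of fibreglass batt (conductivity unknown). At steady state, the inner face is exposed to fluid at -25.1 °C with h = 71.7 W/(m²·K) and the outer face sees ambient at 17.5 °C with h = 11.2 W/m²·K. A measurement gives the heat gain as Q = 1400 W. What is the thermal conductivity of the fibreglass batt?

ΣR = ΔT/Q = |-25.1 − 17.5|/1400 = 0.03043 K/W
Known resistances:
  R_conv,in = 1/(hA) = 1/(71.7·30.4) = 4.588×10^-4 K/W
  R_aluminium = L/(kA) = 0.00952/(176·30.4) = 1.779×10^-6 K/W
  R_conv,out = 1/(hA) = 1/(11.2·30.4) = 0.002937 K/W
R_fibreglass batt = ΣR − ΣR_known = 0.03043 − 0.003398 = 0.02703 K/W
L/(kA) = 0.02703 ⇒ k = 0.0277/(0.02703·30.4) = 0.0337 W/m·K

k = 0.0337 W/m·K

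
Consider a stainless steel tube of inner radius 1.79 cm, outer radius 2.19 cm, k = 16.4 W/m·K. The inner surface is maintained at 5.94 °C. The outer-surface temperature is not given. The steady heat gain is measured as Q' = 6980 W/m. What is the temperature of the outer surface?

Sum the resistances:
  R'_stainless steel = ln(0.0219/0.0179)/(2πk) = 0.2017/(2π·16.4) = 0.001957 m·K/W
ΣR = 0.001957 m·K/W
ΔT = Q'·ΣR = 6980 × 0.001957 = 13.66 K
Heat flows inward, so T_out = T_in + ΔT = 5.94 + 13.66 = 19.6 °C

T_out = 19.6 °C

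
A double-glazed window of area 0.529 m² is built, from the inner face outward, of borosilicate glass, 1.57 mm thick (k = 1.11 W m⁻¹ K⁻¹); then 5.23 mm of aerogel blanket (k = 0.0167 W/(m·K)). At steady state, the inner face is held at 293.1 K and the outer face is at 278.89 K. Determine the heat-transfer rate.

Resistance network (inner→outer):
  R_borosilicate glass = L/(kA) = 0.00157/(1.11·0.529) = 0.002674 K/W
  R_aerogel blanket = L/(kA) = 0.00523/(0.0167·0.529) = 0.5920 K/W
ΣR = 0.002674 + 0.5920 = 0.5947 K/W
Q = ΔT/ΣR = (293.1 K − 278.89 K)/0.5947 = 23.9 W

Q = 23.9 W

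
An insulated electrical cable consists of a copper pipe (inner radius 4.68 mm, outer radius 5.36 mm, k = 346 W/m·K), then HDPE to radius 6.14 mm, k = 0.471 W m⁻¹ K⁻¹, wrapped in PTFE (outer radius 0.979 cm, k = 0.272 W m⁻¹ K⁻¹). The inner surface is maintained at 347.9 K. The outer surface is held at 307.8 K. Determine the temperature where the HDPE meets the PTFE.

Resistance network (inner→outer):
  R'_copper = ln(0.00536/0.00468)/(2πk) = 0.1357/(2π·346) = 6.240×10^-5 m·K/W
  R'_HDPE = ln(0.00614/0.00536)/(2πk) = 0.1359/(2π·0.471) = 0.04591 m·K/W
  R'_PTFE = ln(0.00979/0.00614)/(2πk) = 0.4665/(2π·0.272) = 0.2730 m·K/W
ΣR = 6.240×10^-5 + 0.04591 + 0.2730 = 0.3190 m·K/W
Q' = ΔT/ΣR = (347.9 K − 307.8 K)/0.3190 = 125.7 W/m
From the inner boundary to the HDPE/PTFE interface, ΣR_partial = 0.04597 m·K/W.
T_interface = T_in − Q'·ΣR_partial = 347.9 K − (125.7)(0.04597) = 342.1 K

T = 342.1 K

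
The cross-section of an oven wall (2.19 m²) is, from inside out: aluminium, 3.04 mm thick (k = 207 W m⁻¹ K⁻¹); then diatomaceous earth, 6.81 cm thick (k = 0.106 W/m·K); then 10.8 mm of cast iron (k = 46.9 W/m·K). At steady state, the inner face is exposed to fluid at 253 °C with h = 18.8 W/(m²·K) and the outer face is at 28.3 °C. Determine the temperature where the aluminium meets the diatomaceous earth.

T = 236 °C

Treat each layer as a resistance in series:
  R_conv,in = 1/(hA) = 1/(18.8·2.19) = 0.02429 K/W
  R_aluminium = L/(kA) = 0.00304/(207·2.19) = 6.706×10^-6 K/W
  R_diatomaceous earth = L/(kA) = 0.0681/(0.106·2.19) = 0.2934 K/W
  R_cast iron = L/(kA) = 0.0108/(46.9·2.19) = 1.051×10^-4 K/W
ΣR = 0.02429 + 6.706×10^-6 + 0.2934 + 1.051×10^-4 = 0.3178 K/W
Q = ΔT/ΣR = (253 °C − 28.3 °C)/0.3178 = 707.0 W
From the inner boundary to the aluminium/diatomaceous earth interface, ΣR_partial = 0.02430 K/W.
T_interface = T_in − Q·ΣR_partial = 253 °C − (707.0)(0.02430) = 236 °C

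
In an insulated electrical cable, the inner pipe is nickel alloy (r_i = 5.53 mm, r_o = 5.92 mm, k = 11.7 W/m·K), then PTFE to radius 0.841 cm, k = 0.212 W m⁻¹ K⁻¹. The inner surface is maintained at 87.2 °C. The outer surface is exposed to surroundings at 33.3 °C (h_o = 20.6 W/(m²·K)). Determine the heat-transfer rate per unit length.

Treat each layer as a resistance in series:
  R'_nickel alloy = ln(0.00592/0.00553)/(2πk) = 0.06815/(2π·11.7) = 9.270×10^-4 m·K/W
  R'_PTFE = ln(0.00841/0.00592)/(2πk) = 0.3511/(2π·0.212) = 0.2636 m·K/W
  R'_conv,out = 1/(2πr h) = 1/(2π·0.00841·20.6) = 0.9187 m·K/W
ΣR = 9.270×10^-4 + 0.2636 + 0.9187 = 1.183 m·K/W
Q' = ΔT/ΣR = (87.2 °C − 33.3 °C)/1.183 = 45.6 W/m

Q' = 45.6 W/m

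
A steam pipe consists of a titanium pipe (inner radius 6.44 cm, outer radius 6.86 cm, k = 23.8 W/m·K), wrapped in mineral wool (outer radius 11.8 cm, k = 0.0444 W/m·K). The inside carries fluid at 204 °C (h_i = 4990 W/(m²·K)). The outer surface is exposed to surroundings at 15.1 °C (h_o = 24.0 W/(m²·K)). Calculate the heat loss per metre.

Treat each layer as a resistance in series:
  R'_conv,in = 1/(2πr h) = 1/(2π·0.0644·4990) = 4.953×10^-4 m·K/W
  R'_titanium = ln(0.0686/0.0644)/(2πk) = 0.06318/(2π·23.8) = 4.225×10^-4 m·K/W
  R'_mineral wool = ln(0.118/0.0686)/(2πk) = 0.5424/(2π·0.0444) = 1.944 m·K/W
  R'_conv,out = 1/(2πr h) = 1/(2π·0.118·24.0) = 0.05620 m·K/W
ΣR = 4.953×10^-4 + 4.225×10^-4 + 1.944 + 0.05620 = 2.001 m·K/W
Q' = ΔT/ΣR = (204 °C − 15.1 °C)/2.001 = 94.4 W/m

Q' = 94.4 W/m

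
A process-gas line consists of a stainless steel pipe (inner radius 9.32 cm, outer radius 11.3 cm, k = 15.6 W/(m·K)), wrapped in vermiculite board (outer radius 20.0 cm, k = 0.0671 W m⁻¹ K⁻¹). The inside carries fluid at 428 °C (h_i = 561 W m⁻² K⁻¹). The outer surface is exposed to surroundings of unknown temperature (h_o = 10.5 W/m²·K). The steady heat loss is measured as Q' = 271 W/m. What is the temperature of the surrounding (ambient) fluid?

Series resistances:
  R'_conv,in = 1/(2πr h) = 1/(2π·0.0932·561) = 0.003044 m·K/W
  R'_stainless steel = ln(0.113/0.0932)/(2πk) = 0.1926/(2π·15.6) = 0.001965 m·K/W
  R'_vermiculite board = ln(0.200/0.113)/(2πk) = 0.5709/(2π·0.0671) = 1.354 m·K/W
  R'_conv,out = 1/(2πr h) = 1/(2π·0.200·10.5) = 0.07579 m·K/W
ΣR = 1.435 m·K/W
ΔT = Q'·ΣR = 271 × 1.435 = 388.9 K
Heat flows outward, so T_out = T_in − ΔT = 428 − 388.9 = 39.1 °C

T_out = 39.1 °C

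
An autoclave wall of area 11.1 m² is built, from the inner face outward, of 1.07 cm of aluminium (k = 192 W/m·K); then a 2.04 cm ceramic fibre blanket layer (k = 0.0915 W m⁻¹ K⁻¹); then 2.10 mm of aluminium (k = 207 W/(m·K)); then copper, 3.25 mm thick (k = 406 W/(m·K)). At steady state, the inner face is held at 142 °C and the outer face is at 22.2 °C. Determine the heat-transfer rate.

Q = 5960 W

Treat each layer as a resistance in series:
  R_aluminium = L/(kA) = 0.0107/(192·11.1) = 5.021×10^-6 K/W
  R_ceramic fibre blanket = L/(kA) = 0.0204/(0.0915·11.1) = 0.02009 K/W
  R_aluminium = L/(kA) = 0.00210/(207·11.1) = 9.140×10^-7 K/W
  R_copper = L/(kA) = 0.00325/(406·11.1) = 7.212×10^-7 K/W
ΣR = 5.021×10^-6 + 0.02009 + 9.140×10^-7 + 7.212×10^-7 = 0.02010 K/W
Q = ΔT/ΣR = (142 °C − 22.2 °C)/0.02010 = 5960 W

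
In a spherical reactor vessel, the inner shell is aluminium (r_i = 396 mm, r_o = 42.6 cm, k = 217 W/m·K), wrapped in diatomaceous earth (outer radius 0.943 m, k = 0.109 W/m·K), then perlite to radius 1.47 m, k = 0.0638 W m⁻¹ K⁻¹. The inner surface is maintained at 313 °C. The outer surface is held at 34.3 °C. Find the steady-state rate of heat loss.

Q = 197 W

Resistance network (inner→outer):
  R_aluminium = (1/0.396 − 1/0.426)/(4πk) = 0.1778/(4π·217) = 6.521×10^-5 K/W
  R_diatomaceous earth = (1/0.426 − 1/0.943)/(4πk) = 1.287/(4π·0.109) = 0.9396 K/W
  R_perlite = (1/0.943 − 1/1.47)/(4πk) = 0.3802/(4π·0.0638) = 0.4742 K/W
ΣR = 6.521×10^-5 + 0.9396 + 0.4742 = 1.414 K/W
Q = ΔT/ΣR = (313 °C − 34.3 °C)/1.414 = 197 W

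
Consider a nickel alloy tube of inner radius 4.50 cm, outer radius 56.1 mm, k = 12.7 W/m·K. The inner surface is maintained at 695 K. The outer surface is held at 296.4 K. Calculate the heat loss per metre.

Q' = 2πk·ΔT/ln(r₂/r₁) = 2π × 12.7 × 398.6 / ln(0.0561/0.0450) = 1.44×10^5 W/m

Q' = 144 kW/m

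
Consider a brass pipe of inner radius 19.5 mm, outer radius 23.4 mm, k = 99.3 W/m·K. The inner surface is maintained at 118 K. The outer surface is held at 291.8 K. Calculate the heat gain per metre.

Q' = 2πk·ΔT/ln(r₂/r₁) = 2π × 99.3 × 173.8 / ln(0.0234/0.0195) = 5.95×10^5 W/m

Q' = 5.95×10^5 W/m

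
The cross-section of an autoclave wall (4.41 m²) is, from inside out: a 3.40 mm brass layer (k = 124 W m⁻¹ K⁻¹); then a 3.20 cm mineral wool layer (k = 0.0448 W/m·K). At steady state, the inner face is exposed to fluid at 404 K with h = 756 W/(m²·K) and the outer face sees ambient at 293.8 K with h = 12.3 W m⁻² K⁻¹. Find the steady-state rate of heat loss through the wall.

Treat each layer as a resistance in series:
  R_conv,in = 1/(hA) = 1/(756·4.41) = 2.999×10^-4 K/W
  R_brass = L/(kA) = 0.00340/(124·4.41) = 6.218×10^-6 K/W
  R_mineral wool = L/(kA) = 0.0320/(0.0448·4.41) = 0.1620 K/W
  R_conv,out = 1/(hA) = 1/(12.3·4.41) = 0.01844 K/W
ΣR = 2.999×10^-4 + 6.218×10^-6 + 0.1620 + 0.01844 = 0.1807 K/W
Q = ΔT/ΣR = (404 K − 293.8 K)/0.1807 = 610 W

Q = 610 W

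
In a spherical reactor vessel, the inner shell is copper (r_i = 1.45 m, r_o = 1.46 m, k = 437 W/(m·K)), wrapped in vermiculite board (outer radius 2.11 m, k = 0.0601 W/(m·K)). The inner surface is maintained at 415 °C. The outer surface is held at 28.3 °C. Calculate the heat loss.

Q = 1380 W

Resistance network (inner→outer):
  R_copper = (1/1.45 − 1/1.46)/(4πk) = 0.004724/(4π·437) = 8.602×10^-7 K/W
  R_vermiculite board = (1/1.46 − 1/2.11)/(4πk) = 0.2110/(4π·0.0601) = 0.2794 K/W
ΣR = 8.602×10^-7 + 0.2794 = 0.2794 K/W
Q = ΔT/ΣR = (415 °C − 28.3 °C)/0.2794 = 1380 W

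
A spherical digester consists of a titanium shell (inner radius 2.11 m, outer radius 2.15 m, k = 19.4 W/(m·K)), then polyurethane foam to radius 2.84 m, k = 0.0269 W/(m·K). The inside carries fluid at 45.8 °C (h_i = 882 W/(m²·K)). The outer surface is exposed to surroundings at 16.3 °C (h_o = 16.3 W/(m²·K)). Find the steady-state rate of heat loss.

Series thermal resistances, inner to outer:
  R_conv,in = 1/(4πr²h) = 1/(4π·2.11²·882) = 2.027×10^-5 K/W
  R_titanium = (1/2.11 − 1/2.15)/(4πk) = 0.008817/(4π·19.4) = 3.617×10^-5 K/W
  R_polyurethane foam = (1/2.15 − 1/2.84)/(4πk) = 0.1130/(4π·0.0269) = 0.3343 K/W
  R_conv,out = 1/(4πr²h) = 1/(4π·2.84²·16.3) = 6.053×10^-4 K/W
ΣR = 2.027×10^-5 + 3.617×10^-5 + 0.3343 + 6.053×10^-4 = 0.3350 K/W
Q = ΔT/ΣR = (45.8 °C − 16.3 °C)/0.3350 = 88.1 W

Q = 88.1 W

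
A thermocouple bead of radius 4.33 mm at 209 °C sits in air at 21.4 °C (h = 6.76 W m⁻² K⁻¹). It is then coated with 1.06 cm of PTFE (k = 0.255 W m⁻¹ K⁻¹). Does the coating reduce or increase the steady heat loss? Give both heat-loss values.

Critical radius for a sphere: r_cr = 2k/h = 0.0754 m = 7.54 cm.
Outer radius after coating: r₂ = 0.00433 + 0.0106 = 0.01493 m.
Since r₁ < r_cr and r₂ ≤ r_cr, the coating moves toward the maximum at r_cr — heat loss rises.
Bare: R = 1/(4πr₁²h) = 627.9 K/W; Q = 187.6/627.9 = 0.299 W.
Coated: R = R_cond + R_conv = 104.0 K/W; Q = 187.6/104.0 = 1.80 W.

increases: 0.299 → 1.80 W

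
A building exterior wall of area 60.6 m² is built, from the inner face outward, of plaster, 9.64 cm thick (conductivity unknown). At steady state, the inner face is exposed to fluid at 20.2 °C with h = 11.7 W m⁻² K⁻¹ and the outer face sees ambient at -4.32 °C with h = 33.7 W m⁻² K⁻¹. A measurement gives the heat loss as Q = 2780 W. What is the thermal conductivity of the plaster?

k = 0.230 W/m·K

ΣR = ΔT/Q = |20.2 − -4.32|/2780 = 0.008820 K/W
Known resistances:
  R_conv,in = 1/(hA) = 1/(11.7·60.6) = 0.001410 K/W
  R_conv,out = 1/(hA) = 1/(33.7·60.6) = 4.897×10^-4 K/W
R_plaster = ΣR − ΣR_known = 0.008820 − 0.001900 = 0.006920 K/W
L/(kA) = 0.006920 ⇒ k = 0.0964/(0.006920·60.6) = 0.230 W/m·K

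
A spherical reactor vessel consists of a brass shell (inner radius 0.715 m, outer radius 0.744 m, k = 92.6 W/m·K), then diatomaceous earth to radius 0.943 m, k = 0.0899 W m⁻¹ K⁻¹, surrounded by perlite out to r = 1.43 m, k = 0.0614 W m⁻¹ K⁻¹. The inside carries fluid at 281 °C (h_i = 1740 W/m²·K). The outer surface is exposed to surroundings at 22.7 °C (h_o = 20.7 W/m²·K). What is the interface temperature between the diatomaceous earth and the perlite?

T = 191 °C

Treat each layer as a resistance in series:
  R_conv,in = 1/(4πr²h) = 1/(4π·0.715²·1740) = 8.946×10^-5 K/W
  R_brass = (1/0.715 − 1/0.744)/(4πk) = 0.05452/(4π·92.6) = 4.685×10^-5 K/W
  R_diatomaceous earth = (1/0.744 − 1/0.943)/(4πk) = 0.2836/(4π·0.0899) = 0.2511 K/W
  R_perlite = (1/0.943 − 1/1.43)/(4πk) = 0.3611/(4π·0.0614) = 0.4681 K/W
  R_conv,out = 1/(4πr²h) = 1/(4π·1.43²·20.7) = 0.001880 K/W
ΣR = 8.946×10^-5 + 4.685×10^-5 + 0.2511 + 0.4681 + 0.001880 = 0.7212 K/W
Q = ΔT/ΣR = (281 °C − 22.7 °C)/0.7212 = 358.2 W
From the inner boundary to the diatomaceous earth/perlite interface, ΣR_partial = 0.2512 K/W.
T_interface = T_in − Q·ΣR_partial = 281 °C − (358.2)(0.2512) = 191 °C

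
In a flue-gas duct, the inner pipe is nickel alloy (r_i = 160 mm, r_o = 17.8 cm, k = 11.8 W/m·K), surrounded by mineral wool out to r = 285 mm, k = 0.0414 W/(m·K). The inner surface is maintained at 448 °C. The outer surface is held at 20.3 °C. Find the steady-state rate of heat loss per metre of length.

Treat each layer as a resistance in series:
  R'_nickel alloy = ln(0.178/0.160)/(2πk) = 0.1066/(2π·11.8) = 0.001438 m·K/W
  R'_mineral wool = ln(0.285/0.178)/(2πk) = 0.4707/(2π·0.0414) = 1.810 m·K/W
ΣR = 0.001438 + 1.810 = 1.811 m·K/W
Q' = ΔT/ΣR = (448 °C − 20.3 °C)/1.811 = 236 W/m

Q' = 236 W/m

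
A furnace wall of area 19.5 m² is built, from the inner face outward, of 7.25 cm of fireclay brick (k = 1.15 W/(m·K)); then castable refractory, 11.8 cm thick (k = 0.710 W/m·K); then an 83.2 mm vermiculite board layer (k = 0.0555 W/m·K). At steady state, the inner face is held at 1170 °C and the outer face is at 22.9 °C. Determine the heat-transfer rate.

Q = 12900 W

Series thermal resistances, inner to outer:
  R_fireclay brick = L/(kA) = 0.0725/(1.15·19.5) = 0.003233 K/W
  R_castable refractory = L/(kA) = 0.118/(0.710·19.5) = 0.008523 K/W
  R_vermiculite board = L/(kA) = 0.0832/(0.0555·19.5) = 0.07688 K/W
ΣR = 0.003233 + 0.008523 + 0.07688 = 0.08864 K/W
Q = ΔT/ΣR = (1170 °C − 22.9 °C)/0.08864 = 12900 W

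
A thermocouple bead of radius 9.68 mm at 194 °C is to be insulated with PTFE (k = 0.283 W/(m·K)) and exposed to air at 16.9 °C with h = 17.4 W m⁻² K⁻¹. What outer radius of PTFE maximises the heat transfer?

For a sphere, r_cr = 2k_ins/h = 2·0.283/17.4 = 0.0325 m = 3.25 cm

r_cr = 3.25 cm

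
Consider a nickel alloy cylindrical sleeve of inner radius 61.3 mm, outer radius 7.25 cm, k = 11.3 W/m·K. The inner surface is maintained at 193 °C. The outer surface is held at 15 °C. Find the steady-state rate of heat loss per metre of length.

Q' = 75300 W/m

Q' = 2πk·ΔT/ln(r₂/r₁) = 2π × 11.3 × 178 / ln(0.0725/0.0613) = 75300 W/m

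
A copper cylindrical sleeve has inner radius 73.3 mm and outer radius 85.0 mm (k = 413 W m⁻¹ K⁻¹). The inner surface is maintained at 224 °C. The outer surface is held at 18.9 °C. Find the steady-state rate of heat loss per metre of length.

Q' = 2πk·ΔT/ln(r₂/r₁) = 2π × 413 × 205.1 / ln(0.0850/0.0733) = 3.59×10^6 W/m

Q' = 3.59×10^6 W/m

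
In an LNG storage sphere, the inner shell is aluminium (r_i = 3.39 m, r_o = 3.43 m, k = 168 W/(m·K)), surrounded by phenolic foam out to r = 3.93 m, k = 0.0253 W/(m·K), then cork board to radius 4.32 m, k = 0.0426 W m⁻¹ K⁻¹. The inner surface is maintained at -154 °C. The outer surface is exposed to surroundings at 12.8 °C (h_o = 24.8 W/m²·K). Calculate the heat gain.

Resistance network (inner→outer):
  R_aluminium = (1/3.39 − 1/3.43)/(4πk) = 0.003440/(4π·168) = 1.629×10^-6 K/W
  R_phenolic foam = (1/3.43 − 1/3.93)/(4πk) = 0.03709/(4π·0.0253) = 0.1167 K/W
  R_cork board = (1/3.93 − 1/4.32)/(4πk) = 0.02297/(4π·0.0426) = 0.04291 K/W
  R_conv,out = 1/(4πr²h) = 1/(4π·4.32²·24.8) = 1.719×10^-4 K/W
ΣR = 1.629×10^-6 + 0.1167 + 0.04291 + 1.719×10^-4 = 0.1598 K/W
Q = ΔT/ΣR = (-154 °C − 12.8 °C)/0.1598 = -1040 W
(Negative Q ⇒ heat flows inward; heat gain = 1040 W.)

Q = 1040 W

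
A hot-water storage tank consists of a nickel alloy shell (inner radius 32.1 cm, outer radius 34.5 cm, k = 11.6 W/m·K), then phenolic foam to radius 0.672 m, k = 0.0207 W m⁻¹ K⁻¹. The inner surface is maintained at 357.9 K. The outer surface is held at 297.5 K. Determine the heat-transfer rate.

Q = 11.1 W

Treat each layer as a resistance in series:
  R_nickel alloy = (1/0.321 − 1/0.345)/(4πk) = 0.2167/(4π·11.6) = 0.001487 K/W
  R_phenolic foam = (1/0.345 − 1/0.672)/(4πk) = 1.410/(4π·0.0207) = 5.422 K/W
ΣR = 0.001487 + 5.422 = 5.423 K/W
Q = ΔT/ΣR = (357.9 K − 297.5 K)/5.423 = 11.1 W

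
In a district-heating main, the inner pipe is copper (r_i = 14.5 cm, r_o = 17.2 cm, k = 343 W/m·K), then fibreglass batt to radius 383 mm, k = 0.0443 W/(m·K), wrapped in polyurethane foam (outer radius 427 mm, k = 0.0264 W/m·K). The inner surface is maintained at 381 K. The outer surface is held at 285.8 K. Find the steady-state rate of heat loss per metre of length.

Q' = 27.0 W/m

Treat each layer as a resistance in series:
  R'_copper = ln(0.172/0.145)/(2πk) = 0.1708/(2π·343) = 7.923×10^-5 m·K/W
  R'_fibreglass batt = ln(0.383/0.172)/(2πk) = 0.8005/(2π·0.0443) = 2.876 m·K/W
  R'_polyurethane foam = ln(0.427/0.383)/(2πk) = 0.1087/(2π·0.0264) = 0.6556 m·K/W
ΣR = 7.923×10^-5 + 2.876 + 0.6556 = 3.532 m·K/W
Q' = ΔT/ΣR = (381 K − 285.8 K)/3.532 = 27.0 W/m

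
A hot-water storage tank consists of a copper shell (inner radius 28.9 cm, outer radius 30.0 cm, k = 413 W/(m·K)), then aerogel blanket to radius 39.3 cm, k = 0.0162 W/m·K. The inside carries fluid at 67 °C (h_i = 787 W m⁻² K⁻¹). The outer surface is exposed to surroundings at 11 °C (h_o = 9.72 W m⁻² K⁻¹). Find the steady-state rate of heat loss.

Resistance network (inner→outer):
  R_conv,in = 1/(4πr²h) = 1/(4π·0.289²·787) = 0.001211 K/W
  R_copper = (1/0.289 − 1/0.300)/(4πk) = 0.1269/(4π·413) = 2.445×10^-5 K/W
  R_aerogel blanket = (1/0.300 − 1/0.393)/(4πk) = 0.7888/(4π·0.0162) = 3.875 K/W
  R_conv,out = 1/(4πr²h) = 1/(4π·0.393²·9.72) = 0.05301 K/W
ΣR = 0.001211 + 2.445×10^-5 + 3.875 + 0.05301 = 3.929 K/W
Q = ΔT/ΣR = (67 °C − 11 °C)/3.929 = 14.3 W

Q = 14.3 W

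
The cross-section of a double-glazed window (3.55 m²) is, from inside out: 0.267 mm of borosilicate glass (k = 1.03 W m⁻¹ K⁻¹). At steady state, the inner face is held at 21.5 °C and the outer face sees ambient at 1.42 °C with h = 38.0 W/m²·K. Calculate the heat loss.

Resistance network (inner→outer):
  R_borosilicate glass = L/(kA) = 2.67×10^-4/(1.03·3.55) = 7.302×10^-5 K/W
  R_conv,out = 1/(hA) = 1/(38.0·3.55) = 0.007413 K/W
ΣR = 7.302×10^-5 + 0.007413 = 0.007486 K/W
Q = ΔT/ΣR = (21.5 °C − 1.42 °C)/0.007486 = 2680 W

Q = 2.68 kW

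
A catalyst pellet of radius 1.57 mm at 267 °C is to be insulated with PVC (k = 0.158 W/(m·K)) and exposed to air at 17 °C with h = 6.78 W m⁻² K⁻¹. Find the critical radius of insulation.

r_cr = 4.66 cm

For a sphere, r_cr = 2k_ins/h = 2·0.158/6.78 = 0.0466 m = 4.66 cm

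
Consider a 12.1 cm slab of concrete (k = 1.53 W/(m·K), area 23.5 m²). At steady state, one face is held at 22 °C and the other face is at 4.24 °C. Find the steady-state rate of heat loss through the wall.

Q = kA·ΔT/L = 1.53 × 23.5 × |22 °C − 4.24 °C| / 0.121 = 5280 W

Q = 5.28 kW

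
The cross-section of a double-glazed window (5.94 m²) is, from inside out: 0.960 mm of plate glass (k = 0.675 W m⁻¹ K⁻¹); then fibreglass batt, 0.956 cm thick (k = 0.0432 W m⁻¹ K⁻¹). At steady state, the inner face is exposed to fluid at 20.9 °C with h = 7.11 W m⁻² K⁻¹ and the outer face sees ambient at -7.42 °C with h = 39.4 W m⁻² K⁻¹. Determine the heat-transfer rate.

Series thermal resistances, inner to outer:
  R_conv,in = 1/(hA) = 1/(7.11·5.94) = 0.02368 K/W
  R_plate glass = L/(kA) = 9.60×10^-4/(0.675·5.94) = 2.394×10^-4 K/W
  R_fibreglass batt = L/(kA) = 0.00956/(0.0432·5.94) = 0.03726 K/W
  R_conv,out = 1/(hA) = 1/(39.4·5.94) = 0.004273 K/W
ΣR = 0.02368 + 2.394×10^-4 + 0.03726 + 0.004273 = 0.06545 K/W
Q = ΔT/ΣR = (20.9 °C − -7.42 °C)/0.06545 = 433 W

Q = 433 W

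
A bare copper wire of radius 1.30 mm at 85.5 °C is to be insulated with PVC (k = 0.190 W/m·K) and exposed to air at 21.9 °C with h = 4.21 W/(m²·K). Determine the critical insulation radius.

r_cr = 4.51 cm

For a cylinder, r_cr = k_ins/h = 0.190/4.21 = 0.0451 m = 4.51 cm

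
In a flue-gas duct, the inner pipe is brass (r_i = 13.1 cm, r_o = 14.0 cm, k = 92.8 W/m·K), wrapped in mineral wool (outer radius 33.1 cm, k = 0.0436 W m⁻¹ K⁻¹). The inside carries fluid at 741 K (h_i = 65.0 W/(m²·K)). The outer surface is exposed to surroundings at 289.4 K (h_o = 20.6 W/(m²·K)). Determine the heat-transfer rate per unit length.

Q' = 142 W/m

Resistance network (inner→outer):
  R'_conv,in = 1/(2πr h) = 1/(2π·0.131·65.0) = 0.01869 m·K/W
  R'_brass = ln(0.140/0.131)/(2πk) = 0.06645/(2π·92.8) = 1.140×10^-4 m·K/W
  R'_mineral wool = ln(0.331/0.140)/(2πk) = 0.8605/(2π·0.0436) = 3.141 m·K/W
  R'_conv,out = 1/(2πr h) = 1/(2π·0.331·20.6) = 0.02334 m·K/W
ΣR = 0.01869 + 1.140×10^-4 + 3.141 + 0.02334 = 3.183 m·K/W
Q' = ΔT/ΣR = (741 K − 289.4 K)/3.183 = 142 W/m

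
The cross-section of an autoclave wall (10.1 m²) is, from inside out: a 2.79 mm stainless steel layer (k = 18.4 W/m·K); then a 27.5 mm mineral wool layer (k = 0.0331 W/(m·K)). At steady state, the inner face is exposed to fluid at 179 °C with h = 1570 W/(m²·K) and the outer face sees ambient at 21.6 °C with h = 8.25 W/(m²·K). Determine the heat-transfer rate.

Q = 1670 W

Treat each layer as a resistance in series:
  R_conv,in = 1/(hA) = 1/(1570·10.1) = 6.306×10^-5 K/W
  R_stainless steel = L/(kA) = 0.00279/(18.4·10.1) = 1.501×10^-5 K/W
  R_mineral wool = L/(kA) = 0.0275/(0.0331·10.1) = 0.08226 K/W
  R_conv,out = 1/(hA) = 1/(8.25·10.1) = 0.01200 K/W
ΣR = 6.306×10^-5 + 1.501×10^-5 + 0.08226 + 0.01200 = 0.09434 K/W
Q = ΔT/ΣR = (179 °C − 21.6 °C)/0.09434 = 1670 W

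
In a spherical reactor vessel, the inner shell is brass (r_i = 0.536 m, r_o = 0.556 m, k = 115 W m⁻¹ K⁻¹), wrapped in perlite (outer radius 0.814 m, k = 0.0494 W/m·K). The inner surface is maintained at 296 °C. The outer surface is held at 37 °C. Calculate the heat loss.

Treat each layer as a resistance in series:
  R_brass = (1/0.536 − 1/0.556)/(4πk) = 0.06711/(4π·115) = 4.644×10^-5 K/W
  R_perlite = (1/0.556 − 1/0.814)/(4πk) = 0.5701/(4π·0.0494) = 0.9183 K/W
ΣR = 4.644×10^-5 + 0.9183 = 0.9183 K/W
Q = ΔT/ΣR = (296 °C − 37 °C)/0.9183 = 282 W

Q = 282 W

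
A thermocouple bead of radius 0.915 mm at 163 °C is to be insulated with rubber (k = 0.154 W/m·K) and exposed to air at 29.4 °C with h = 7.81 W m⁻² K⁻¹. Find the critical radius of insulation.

r_cr = 3.94 cm

For a sphere, r_cr = 2k_ins/h = 2·0.154/7.81 = 0.0394 m = 3.94 cm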